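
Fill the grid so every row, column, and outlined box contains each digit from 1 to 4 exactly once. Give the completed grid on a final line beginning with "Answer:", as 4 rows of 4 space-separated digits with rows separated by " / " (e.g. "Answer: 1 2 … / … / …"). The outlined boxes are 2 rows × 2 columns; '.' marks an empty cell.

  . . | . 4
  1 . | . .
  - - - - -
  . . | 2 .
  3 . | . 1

Step 1. [r2c2∈{2,3,4}] row 2 places 4 nowhere but r2c2 ⇒ r2c2=4.
Step 2. [r1c2∈{2,3}] in col 2, 3 fits only at r1c2 ⇒ r1c2=3.
Step 3. [r2c3∈{3}] nothing but 3 survives at r2c3 ⇒ r2c3=3.
Step 4. [r4c2∈{2}] r4c2 is down to just 2 ⇒ r4c2=2.
Step 5. [r1c1∈{2}] r1c1 has the single candidate 2, so r1c1=2.
Step 6. [r2c4∈{2}] r2c4 has the single candidate 2. So r2c4=2.
Step 7. [r4c3∈{4}] r4c3's peers cover all but 4 ⇒ r4c3=4.
Step 8. [r3c2∈{1}] r3c2 is down to just 1, so r3c2=1.
Step 9. [r3c1∈{4}] only 4 remains possible at r3c1. So r3c1=4.
Step 10. [r1c3∈{1}] r1c3 has the single candidate 1 ⇒ r1c3=1.
Step 11. [r3c4∈{3}] only 3 remains possible at r3c4. So r3c4=3.

Answer: 2 3 1 4 / 1 4 3 2 / 4 1 2 3 / 3 2 4 1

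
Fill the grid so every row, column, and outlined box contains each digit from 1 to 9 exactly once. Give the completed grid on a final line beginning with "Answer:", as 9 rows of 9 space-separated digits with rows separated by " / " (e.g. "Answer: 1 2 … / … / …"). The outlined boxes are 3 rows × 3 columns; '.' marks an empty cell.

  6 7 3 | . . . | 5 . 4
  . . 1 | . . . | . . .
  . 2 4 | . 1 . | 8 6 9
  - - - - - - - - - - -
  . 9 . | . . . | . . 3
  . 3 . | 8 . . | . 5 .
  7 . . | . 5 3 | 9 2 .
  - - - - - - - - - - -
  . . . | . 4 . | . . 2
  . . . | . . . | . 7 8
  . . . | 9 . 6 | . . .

Step 1. [r3c1∈{5}] nothing but 5 survives at r3c1, so r3c1=5.
Step 2. [r3c6∈{7}] r3c6 is down to just 7, so r3c6=7.
Step 3. [r1c4∈{2}] nothing but 2 survives at r1c4 ⇒ r1c4=2.
Step 4. [r2c2∈{8}] r2c2 has the single candidate 8, so r2c2=8.
Step 5. [r4c3∈{2,5,6,8}] 5 has one home in row 4: r4c3 ⇒ r4c3=5.
Step 6. [r2c8∈{3}] nothing but 3 survives at r2c8. So r2c8=3.
Step 7. [r2c1∈{9}] r2c1's peers cover all but 9, so r2c1=9.
Step 8. [r6c3∈{6,8}] 8 has one home in row 6: r6c3. So r6c3=8.
Step 9. [r2c5∈{6}] r2c5's peers cover all but 6 ⇒ r2c5=6.
Step 10. [r8c3∈{2,6,9}] across row 8, 9 lands solely at r8c3 ⇒ r8c3=9.
Step 11. [r1c8∈{1}] r1c8 has the single candidate 1. So r1c8=1.
Step 12. [r9c8∈{4}] r9c8 has the single candidate 4. So r9c8=4.
Step 13. [r2c9∈{7}] r2c9 is down to just 7 ⇒ r2c9=7.
Step 14. [r9c9∈{1,5}] across col 9, 5 lands solely at r9c9, so r9c9=5.
Step 15. [r9c2∈{1}] r9c2 has the single candidate 1 ⇒ r9c2=1.
Step 16. [r9c7∈{3}] r9c7 is down to just 3 ⇒ r9c7=3.
Step 17. [r8c5∈{2,3}] in col 5, 3 fits only at r8c5 ⇒ r8c5=3.
Step 18. [r5c7∈{1,4,6,7}] col 7 has a naked pair {1,6} at r7c7 and r8c7 ⇒ r5c7≠1.
Step 19. [r5c7∈{4,6,7}] the pair r7c7,r8c7 in col 7 locks {1,6} between them ⇒ r5c7≠6.
Step 20. [r4c7∈{1,4,6,7}] r7c7 and r8c7 in col 7 both hold exactly {1,6}; those values are spoken for, so r4c7≠1.
Step 21. [r4c7∈{4,6,7}] col 7 has a naked pair {1,6} at r7c7 and r8c7, so r4c7≠6.
Step 22. [r4c4∈{1,4,6,7}] 6 has one home in row 4: r4c4, so r4c4=6.
Step 23. [r7c4∈{1,5,7}] in col 4, 7 fits only at r7c4, so r7c4=7.
Step 24. [r7c3∈{6}] nothing but 6 survives at r7c3 ⇒ r7c3=6.
Step 25. [r5c3∈{2}] r5c3 has the single candidate 2, so r5c3=2.
Step 26. [r5c9∈{1,6}] 6 has one home in row 5: r5c9, so r5c9=6.
Step 27. [r7c7∈{1}] r7c7's peers cover all but 1 ⇒ r7c7=1.
Step 28. [r7c2∈{5}] nothing but 5 survives at r7c2. So r7c2=5.
Step 29. [r7c6∈{8}] only 8 remains possible at r7c6 ⇒ r7c6=8.
Step 30. [r9c5∈{2}] r9c5 is down to just 2 ⇒ r9c5=2.
Step 31. [r1c6∈{9}] r1c6's peers cover all but 9, so r1c6=9.
Step 32. [r4c6∈{1,2,4}] row 4 places 2 nowhere but r4c6. So r4c6=2.
Step 33. [r4c1∈{1,4}] across row 4, 1 lands solely at r4c1, so r4c1=1.
Step 34. [r5c1∈{4}] nothing but 4 survives at r5c1. So r5c1=4.
Step 35. [r2c6∈{4,5}] across col 6, 4 lands solely at r2c6, so r2c6=4.
Step 36. [r4c5∈{7}] r4c5 has the single candidate 7 ⇒ r4c5=7.
Step 37. [r8c6∈{1,5}] r8c6 is the only open cell in col 6 admitting 5, so r8c6=5.
Step 38. [r5c6∈{1}] r5c6's peers cover all but 1, so r5c6=1.
Step 39. [r6c4∈{4}] only 4 remains possible at r6c4, so r6c4=4.
Step 40. [r6c2∈{6}] r6c2 is down to just 6, so r6c2=6.
Step 41. [r5c5∈{9}] only 9 remains possible at r5c5 ⇒ r5c5=9.
Step 42. [r9c3∈{7}] r9c3 has the single candidate 7, so r9c3=7.
Step 43. [r6c9∈{1}] nothing but 1 survives at r6c9 ⇒ r6c9=1.
Step 44. [r8c7∈{6}] r8c7 is down to just 6, so r8c7=6.
Step 45. [r7c8∈{9}] r7c8 is down to just 9. So r7c8=9.
Step 46. [r5c7∈{7}] only 7 remains possible at r5c7, so r5c7=7.
Step 47. [r3c4∈{3}] nothing but 3 survives at r3c4. So r3c4=3.
Step 48. [r8c1∈{2}] nothing but 2 survives at r8c1 ⇒ r8c1=2.
Step 49. [r2c7∈{2}] r2c7 is down to just 2. So r2c7=2.
Step 50. [r2c4∈{5}] r2c4 has the single candidate 5 ⇒ r2c4=5.
Step 51. [r4c7∈{4}] only 4 remains possible at r4c7. So r4c7=4.
Step 52. [r8c2∈{4}] r8c2's peers cover all but 4 ⇒ r8c2=4.
Step 53. [r7c1∈{3}] r7c1's peers cover all but 3. So r7c1=3.
Step 54. [r1c5∈{8}] r1c5's peers cover all but 8, so r1c5=8.
Step 55. [r9c1∈{8}] r9c1 has the single candidate 8, so r9c1=8.
Step 56. [r4c8∈{8}] r4c8's peers cover all but 8. So r4c8=8.
Step 57. [r8c4∈{1}] nothing but 1 survives at r8c4 ⇒ r8c4=1.

Answer: 6 7 3 2 8 9 5 1 4 / 9 8 1 5 6 4 2 3 7 / 5 2 4 3 1 7 8 6 9 / 1 9 5 6 7 2 4 8 3 / 4 3 2 8 9 1 7 5 6 / 7 6 8 4 5 3 9 2 1 / 3 5 6 7 4 8 1 9 2 / 2 4 9 1 3 5 6 7 8 / 8 1 7 9 2 6 3 4 5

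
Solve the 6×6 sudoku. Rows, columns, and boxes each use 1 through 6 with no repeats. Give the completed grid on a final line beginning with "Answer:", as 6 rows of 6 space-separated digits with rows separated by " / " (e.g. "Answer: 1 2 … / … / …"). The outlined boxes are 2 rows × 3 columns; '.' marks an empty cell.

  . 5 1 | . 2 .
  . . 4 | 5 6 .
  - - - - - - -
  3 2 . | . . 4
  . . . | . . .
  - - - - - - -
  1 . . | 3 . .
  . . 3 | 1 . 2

Step 1. [r4c2∈{1,4,6}] r4c2 is the only open cell in col 2 admitting 1 ⇒ r4c2=1.
Step 2. [r5c6∈{5,6}] across box 6, 6 lands solely at r5c6. So r5c6=6.
Step 3. [r4c6∈{3,5}] 5 has one home in col 6: r4c6. So r4c6=5.
Step 4. [r6c1∈{4,5,6}] r6c1 is the only open cell in col 1 admitting 5, so r6c1=5.
Step 5. [r4c3∈{6}] only 6 remains possible at r4c3 ⇒ r4c3=6.
Step 6. [r6c5∈{4}] nothing but 4 survives at r6c5 ⇒ r6c5=4.
Step 7. [r2c6∈{1,3}] r2c6 is the only open cell in row 2 admitting 1, so r2c6=1.
Step 8. [r2c1∈{2}] only 2 remains possible at r2c1. So r2c1=2.
Step 9. [r1c4∈{4}] r1c4 has the single candidate 4, so r1c4=4.
Step 10. [r1c6∈{3}] r1c6 has the single candidate 3, so r1c6=3.
Step 11. [r5c2∈{4}] r5c2 is down to just 4, so r5c2=4.
Step 12. [r4c5∈{3}] nothing but 3 survives at r4c5, so r4c5=3.
Step 13. [r4c4∈{2}] nothing but 2 survives at r4c4 ⇒ r4c4=2.
Step 14. [r3c4∈{6}] r3c4 is down to just 6. So r3c4=6.
Step 15. [r3c3∈{5}] nothing but 5 survives at r3c3. So r3c3=5.
Step 16. [r3c5∈{1}] r3c5 has the single candidate 1 ⇒ r3c5=1.
Step 17. [r4c1∈{4}] r4c1's peers cover all but 4. So r4c1=4.
Step 18. [r5c3∈{2}] only 2 remains possible at r5c3. So r5c3=2.
Step 19. [r5c5∈{5}] r5c5's peers cover all but 5, so r5c5=5.
Step 20. [r6c2∈{6}] only 6 remains possible at r6c2 ⇒ r6c2=6.
Step 21. [r2c2∈{3}] only 3 remains possible at r2c2, so r2c2=3.
Step 22. [r1c1∈{6}] r1c1 is down to just 6. So r1c1=6.

Answer: 6 5 1 4 2 3 / 2 3 4 5 6 1 / 3 2 5 6 1 4 / 4 1 6 2 3 5 / 1 4 2 3 5 6 / 5 6 3 1 4 2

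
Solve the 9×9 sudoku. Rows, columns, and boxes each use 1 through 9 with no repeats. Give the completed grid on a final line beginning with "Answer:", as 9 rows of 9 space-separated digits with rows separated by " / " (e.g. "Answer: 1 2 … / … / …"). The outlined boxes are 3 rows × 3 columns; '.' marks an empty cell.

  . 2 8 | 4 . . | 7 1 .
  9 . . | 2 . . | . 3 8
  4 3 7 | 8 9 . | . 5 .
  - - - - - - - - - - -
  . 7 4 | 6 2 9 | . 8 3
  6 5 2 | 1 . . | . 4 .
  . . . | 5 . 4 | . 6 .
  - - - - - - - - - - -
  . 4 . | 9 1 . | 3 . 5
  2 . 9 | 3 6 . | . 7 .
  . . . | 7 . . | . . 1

Step 1. [r9c7∈{2,4,6,8,9}] 6 has one home in box 9: r9c7 ⇒ r9c7=6.
Step 2. [r9c2∈{8}] only 8 remains possible at r9c2. So r9c2=8.
Step 3. [r8c6∈{5,8}] 5 has one home in row 8: r8c6. So r8c6=5.
Step 4. [r4c1∈{1}] r4c1 is down to just 1. So r4c1=1.
Step 5. [r2c3∈{1,5,6}] r2c3 is the only open cell in col 3 admitting 1 ⇒ r2c3=1.
Step 6. [r1c9∈{6,9}] r1c9 is the only open cell in row 1 admitting 9, so r1c9=9.
Step 7. [r1c6∈{3,6}] r1c6 is the only open cell in row 1 admitting 6. So r1c6=6.
Step 8. [r5c6∈{3,7,8}] across col 6, 3 lands solely at r5c6. So r5c6=3.
Step 9. [r1c1∈{5}] r1c1's peers cover all but 5 ⇒ r1c1=5.
Step 10. [r9c1∈{3}] nothing but 3 survives at r9c1. So r9c1=3.
Step 11. [r7c8∈{2}] r7c8 is down to just 2, so r7c8=2.
Step 12. [r3c7∈{2}] r3c7 has the single candidate 2. So r3c7=2.
Step 13. [r5c9∈{7}] r5c9 is down to just 7. So r5c9=7.
Step 14. [r6c5∈{7,8}] row 6 places 7 nowhere but r6c5 ⇒ r6c5=7.
Step 15. [r5c7∈{9}] nothing but 9 survives at r5c7. So r5c7=9.
Step 16. [r2c7∈{4}] nothing but 4 survives at r2c7, so r2c7=4.
Step 17. [r8c7∈{8}] r8c7's peers cover all but 8 ⇒ r8c7=8.
Step 18. [r7c3∈{6}] nothing but 6 survives at r7c3. So r7c3=6.
Step 19. [r6c1∈{8}] r6c1 has the single candidate 8. So r6c1=8.
Step 20. [r6c9∈{2}] r6c9's peers cover all but 2 ⇒ r6c9=2.
Step 21. [r3c6∈{1}] nothing but 1 survives at r3c6, so r3c6=1.
Step 22. [r4c7∈{5}] only 5 remains possible at r4c7 ⇒ r4c7=5.
Step 23. [r6c3∈{3}] only 3 remains possible at r6c3, so r6c3=3.
Step 24. [r8c2∈{1}] r8c2 is down to just 1. So r8c2=1.
Step 25. [r5c5∈{8}] only 8 remains possible at r5c5. So r5c5=8.
Step 26. [r9c3∈{5}] r9c3 has the single candidate 5, so r9c3=5.
Step 27. [r7c6∈{8}] r7c6's peers cover all but 8, so r7c6=8.
Step 28. [r6c2∈{9}] r6c2's peers cover all but 9, so r6c2=9.
Step 29. [r2c5∈{5}] r2c5 has the single candidate 5 ⇒ r2c5=5.
Step 30. [r8c9∈{4}] only 4 remains possible at r8c9 ⇒ r8c9=4.
Step 31. [r1c5∈{3}] nothing but 3 survives at r1c5, so r1c5=3.
Step 32. [r7c1∈{7}] r7c1 has the single candidate 7 ⇒ r7c1=7.
Step 33. [r2c2∈{6}] r2c2 is down to just 6. So r2c2=6.
Step 34. [r9c5∈{4}] r9c5 is down to just 4 ⇒ r9c5=4.
Step 35. [r3c9∈{6}] nothing but 6 survives at r3c9. So r3c9=6.
Step 36. [r9c8∈{9}] nothing but 9 survives at r9c8 ⇒ r9c8=9.
Step 37. [r9c6∈{2}] only 2 remains possible at r9c6 ⇒ r9c6=2.
Step 38. [r6c7∈{1}] only 1 remains possible at r6c7, so r6c7=1.
Step 39. [r2c6∈{7}] nothing but 7 survives at r2c6 ⇒ r2c6=7.

Answer: 5 2 8 4 3 6 7 1 9 / 9 6 1 2 5 7 4 3 8 / 4 3 7 8 9 1 2 5 6 / 1 7 4 6 2 9 5 8 3 / 6 5 2 1 8 3 9 4 7 / 8 9 3 5 7 4 1 6 2 / 7 4 6 9 1 8 3 2 5 / 2 1 9 3 6 5 8 7 4 / 3 8 5 7 4 2 6 9 1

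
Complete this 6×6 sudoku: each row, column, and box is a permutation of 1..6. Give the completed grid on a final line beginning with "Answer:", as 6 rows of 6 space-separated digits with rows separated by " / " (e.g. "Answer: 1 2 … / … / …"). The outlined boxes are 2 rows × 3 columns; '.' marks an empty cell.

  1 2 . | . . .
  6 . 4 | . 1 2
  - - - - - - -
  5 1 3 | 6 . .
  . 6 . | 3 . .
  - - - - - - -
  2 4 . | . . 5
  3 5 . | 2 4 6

Step 1. [r1c3∈{5}] nothing but 5 survives at r1c3 ⇒ r1c3=5.
Step 2. [r1c6∈{3,4}] r1c6 is the only open cell in col 6 admitting 3. So r1c6=3.
Step 3. [r4c3∈{2}] only 2 remains possible at r4c3 ⇒ r4c3=2.
Step 4. [r4c1∈{4}] r4c1 is down to just 4. So r4c1=4.
Step 5. [r5c3∈{1,6}] r5c3 is the only open cell in row 5 admitting 6 ⇒ r5c3=6.
Step 6. [r5c4∈{1}] r5c4 has the single candidate 1 ⇒ r5c4=1.
Step 7. [r5c5∈{3}] r5c5 has the single candidate 3, so r5c5=3.
Step 8. [r1c5∈{6}] only 6 remains possible at r1c5, so r1c5=6.
Step 9. [r2c4∈{5}] r2c4 has the single candidate 5 ⇒ r2c4=5.
Step 10. [r6c3∈{1}] only 1 remains possible at r6c3 ⇒ r6c3=1.
Step 11. [r1c4∈{4}] r1c4 has the single candidate 4. So r1c4=4.
Step 12. [r4c6∈{1}] r4c6 is down to just 1. So r4c6=1.
Step 13. [r3c6∈{4}] only 4 remains possible at r3c6, so r3c6=4.
Step 14. [r2c2∈{3}] nothing but 3 survives at r2c2. So r2c2=3.
Step 15. [r4c5∈{5}] nothing but 5 survives at r4c5 ⇒ r4c5=5.
Step 16. [r3c5∈{2}] nothing but 2 survives at r3c5, so r3c5=2.

Answer: 1 2 5 4 6 3 / 6 3 4 5 1 2 / 5 1 3 6 2 4 / 4 6 2 3 5 1 / 2 4 6 1 3 5 / 3 5 1 2 4 6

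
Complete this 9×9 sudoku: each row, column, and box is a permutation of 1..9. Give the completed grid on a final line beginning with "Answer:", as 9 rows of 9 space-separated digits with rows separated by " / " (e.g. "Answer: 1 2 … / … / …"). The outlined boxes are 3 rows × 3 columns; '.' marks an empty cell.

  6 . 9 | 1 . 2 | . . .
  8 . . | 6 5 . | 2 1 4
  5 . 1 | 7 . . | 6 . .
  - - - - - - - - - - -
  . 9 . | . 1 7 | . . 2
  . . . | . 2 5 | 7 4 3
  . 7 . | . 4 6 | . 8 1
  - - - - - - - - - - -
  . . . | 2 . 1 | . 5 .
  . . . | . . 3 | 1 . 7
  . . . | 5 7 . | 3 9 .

Step 1. [r8c4∈{4,8,9}] col 4 places 4 nowhere but r8c4. So r8c4=4.
Step 2. [r9c6∈{8}] r9c6 has the single candidate 8 ⇒ r9c6=8.
Step 3. [r9c9∈{6}] r9c9 is down to just 6 ⇒ r9c9=6.
Step 4. [r7c9∈{8}] r7c9 is down to just 8 ⇒ r7c9=8.
Step 5. [r8c2∈{2,5,6,8}] in col 2, 5 fits only at r8c2. So r8c2=5.
Step 6. [r5c2∈{1,6,8}] in col 2, 8 fits only at r5c2, so r5c2=8.
Step 7. [r7c2∈{3,4,6}] col 2 places 6 nowhere but r7c2, so r7c2=6.
Step 8. [r7c1∈{3,4,7,9}] across col 1, 7 lands solely at r7c1, so r7c1=7.
Step 9. [r7c3∈{3,4}] across row 7, 3 lands solely at r7c3, so r7c3=3.
Step 10. [r4c7∈{5}] r4c7's peers cover all but 5. So r4c7=5.
Step 11. [r9c2∈{1,2,4}] r9c2 is the only open cell in col 2 admitting 1. So r9c2=1.
Step 12. [r3c8∈{3}] r3c8 is down to just 3, so r3c8=3.
Step 13. [r1c2∈{3,4}] in row 1, 4 fits only at r1c2. So r1c2=4.
Step 14. [r7c5∈{9}] nothing but 9 survives at r7c5 ⇒ r7c5=9.
Step 15. [r8c8∈{2}] only 2 remains possible at r8c8 ⇒ r8c8=2.
Step 16. [r6c7∈{9}] only 9 remains possible at r6c7, so r6c7=9.
Step 17. [r6c4∈{3}] r6c4's peers cover all but 3, so r6c4=3.
Step 18. [r6c1∈{2}] only 2 remains possible at r6c1 ⇒ r6c1=2.
Step 19. [r9c1∈{4}] r9c1 is down to just 4, so r9c1=4.
Step 20. [r3c9∈{9}] r3c9 is down to just 9 ⇒ r3c9=9.
Step 21. [r1c7∈{8}] r1c7 is down to just 8. So r1c7=8.
Step 22. [r5c3∈{6}] r5c3 is down to just 6. So r5c3=6.
Step 23. [r4c8∈{6}] r4c8 has the single candidate 6 ⇒ r4c8=6.
Step 24. [r6c3∈{5}] only 5 remains possible at r6c3. So r6c3=5.
Step 25. [r8c1∈{9}] r8c1 has the single candidate 9, so r8c1=9.
Step 26. [r2c3∈{7}] r2c3 has the single candidate 7, so r2c3=7.
Step 27. [r9c3∈{2}] only 2 remains possible at r9c3 ⇒ r9c3=2.
Step 28. [r3c2∈{2}] r3c2 is down to just 2. So r3c2=2.
Step 29. [r3c5∈{8}] only 8 remains possible at r3c5 ⇒ r3c5=8.
Step 30. [r7c7∈{4}] r7c7's peers cover all but 4 ⇒ r7c7=4.
Step 31. [r1c5∈{3}] only 3 remains possible at r1c5, so r1c5=3.
Step 32. [r4c3∈{4}] r4c3 is down to just 4 ⇒ r4c3=4.
Step 33. [r5c1∈{1}] r5c1's peers cover all but 1. So r5c1=1.
Step 34. [r4c4∈{8}] only 8 remains possible at r4c4 ⇒ r4c4=8.
Step 35. [r2c2∈{3}] r2c2's peers cover all but 3, so r2c2=3.
Step 36. [r1c8∈{7}] only 7 remains possible at r1c8. So r1c8=7.
Step 37. [r2c6∈{9}] r2c6 is down to just 9. So r2c6=9.
Step 38. [r1c9∈{5}] r1c9's peers cover all but 5. So r1c9=5.
Step 39. [r8c3∈{8}] r8c3 is down to just 8 ⇒ r8c3=8.
Step 40. [r3c6∈{4}] r3c6's peers cover all but 4, so r3c6=4.
Step 41. [r4c1∈{3}] nothing but 3 survives at r4c1, so r4c1=3.
Step 42. [r5c4∈{9}] r5c4's peers cover all but 9. So r5c4=9.
Step 43. [r8c5∈{6}] r8c5's peers cover all but 6. So r8c5=6.

Answer: 6 4 9 1 3 2 8 7 5 / 8 3 7 6 5 9 2 1 4 / 5 2 1 7 8 4 6 3 9 / 3 9 4 8 1 7 5 6 2 / 1 8 6 9 2 5 7 4 3 / 2 7 5 3 4 6 9 8 1 / 7 6 3 2 9 1 4 5 8 / 9 5 8 4 6 3 1 2 7 / 4 1 2 5 7 8 3 9 6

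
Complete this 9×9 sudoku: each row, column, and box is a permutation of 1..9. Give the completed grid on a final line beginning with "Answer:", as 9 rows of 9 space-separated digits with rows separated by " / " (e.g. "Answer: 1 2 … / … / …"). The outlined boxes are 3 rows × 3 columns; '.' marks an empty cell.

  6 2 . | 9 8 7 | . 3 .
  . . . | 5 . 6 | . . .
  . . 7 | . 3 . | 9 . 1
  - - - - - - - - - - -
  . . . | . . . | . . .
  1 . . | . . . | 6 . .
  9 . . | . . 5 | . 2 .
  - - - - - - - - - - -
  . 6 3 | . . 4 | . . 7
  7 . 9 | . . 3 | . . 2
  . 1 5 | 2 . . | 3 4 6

Step 1. [r4c6∈{1,2,8,9}] r4c6 is the only open cell in col 6 admitting 1, so r4c6=1.
Step 2. [r3c4∈{4}] r3c4 is down to just 4. So r3c4=4.
Step 3. [r7c8∈{1,5,8,9}] in box 9, 9 fits only at r7c8 ⇒ r7c8=9.
Step 4. [r8c8∈{1,5,8}] r8c8 is the only open cell in col 8 admitting 1 ⇒ r8c8=1.
Step 5. [r9c1∈{8}] r9c1's peers cover all but 8 ⇒ r9c1=8.
Step 6. [r5c6∈{2,8,9}] in col 6, 8 fits only at r5c6. So r5c6=8.
Step 7. [r9c5∈{7,9}] row 9 places 7 nowhere but r9c5. So r9c5=7.
Step 8. [r2c7∈{2,4,7,8}] 2 has one home in col 7: r2c7, so r2c7=2.
Step 9. [r8c2∈{4}] r8c2 is down to just 4 ⇒ r8c2=4.
Step 10. [r2c8∈{7,8}] 7 has one home in row 2: r2c8 ⇒ r2c8=7.
Step 11. [r5c8∈{5}] r5c8 is down to just 5, so r5c8=5.
Step 12. [r4c8∈{8}] r4c8's peers cover all but 8 ⇒ r4c8=8.
Step 13. [r3c2∈{5,8}] r3c2 is the only open cell in row 3 admitting 8, so r3c2=8.
Step 14. [r4c2∈{3,5,7}] in col 2, 5 fits only at r4c2 ⇒ r4c2=5.
Step 15. [r7c4∈{1,8}] in col 4, 1 fits only at r7c4 ⇒ r7c4=1.
Step 16. [r7c5∈{5}] only 5 remains possible at r7c5 ⇒ r7c5=5.
Step 17. [r8c5∈{6}] nothing but 6 survives at r8c5. So r8c5=6.
Step 18. [r6c5∈{4}] r6c5 has the single candidate 4. So r6c5=4.
Step 19. [r6c9∈{3}] nothing but 3 survives at r6c9 ⇒ r6c9=3.
Step 20. [r6c2∈{7}] only 7 remains possible at r6c2 ⇒ r6c2=7.
Step 21. [r5c2∈{3}] r5c2 has the single candidate 3, so r5c2=3.
Step 22. [r4c7∈{4,7}] across col 7, 7 lands solely at r4c7 ⇒ r4c7=7.
Step 23. [r1c7∈{4,5}] 4 has one home in col 7: r1c7. So r1c7=4.
Step 24. [r6c4∈{6}] only 6 remains possible at r6c4. So r6c4=6.
Step 25. [r4c3∈{2,4,6}] across row 4, 6 lands solely at r4c3 ⇒ r4c3=6.
Step 26. [r5c3∈{2,4}] col 3 places 2 nowhere but r5c3, so r5c3=2.
Step 27. [r5c5∈{9}] r5c5 is down to just 9. So r5c5=9.
Step 28. [r2c3∈{1,4}] in col 3, 4 fits only at r2c3 ⇒ r2c3=4.
Step 29. [r5c9∈{4}] r5c9 has the single candidate 4, so r5c9=4.
Step 30. [r7c7∈{8}] r7c7 is down to just 8 ⇒ r7c7=8.
Step 31. [r9c6∈{9}] nothing but 9 survives at r9c6 ⇒ r9c6=9.
Step 32. [r1c3∈{1}] r1c3's peers cover all but 1, so r1c3=1.
Step 33. [r2c5∈{1}] nothing but 1 survives at r2c5 ⇒ r2c5=1.
Step 34. [r2c9∈{8}] only 8 remains possible at r2c9, so r2c9=8.
Step 35. [r3c8∈{6}] r3c8 is down to just 6, so r3c8=6.
Step 36. [r4c1∈{4}] r4c1 has the single candidate 4, so r4c1=4.
Step 37. [r6c7∈{1}] r6c7 has the single candidate 1 ⇒ r6c7=1.
Step 38. [r6c3∈{8}] r6c3 has the single candidate 8, so r6c3=8.
Step 39. [r5c4∈{7}] only 7 remains possible at r5c4. So r5c4=7.
Step 40. [r8c7∈{5}] r8c7 is down to just 5 ⇒ r8c7=5.
Step 41. [r7c1∈{2}] only 2 remains possible at r7c1, so r7c1=2.
Step 42. [r1c9∈{5}] r1c9's peers cover all but 5. So r1c9=5.
Step 43. [r8c4∈{8}] r8c4 is down to just 8 ⇒ r8c4=8.
Step 44. [r4c9∈{9}] r4c9's peers cover all but 9 ⇒ r4c9=9.
Step 45. [r3c1∈{5}] r3c1 is down to just 5, so r3c1=5.
Step 46. [r3c6∈{2}] r3c6 has the single candidate 2. So r3c6=2.
Step 47. [r2c1∈{3}] r2c1's peers cover all but 3, so r2c1=3.
Step 48. [r2c2∈{9}] r2c2 is down to just 9 ⇒ r2c2=9.
Step 49. [r4c4∈{3}] r4c4's peers cover all but 3, so r4c4=3.
Step 50. [r4c5∈{2}] r4c5's peers cover all but 2 ⇒ r4c5=2.

Answer: 6 2 1 9 8 7 4 3 5 / 3 9 4 5 1 6 2 7 8 / 5 8 7 4 3 2 9 6 1 / 4 5 6 3 2 1 7 8 9 / 1 3 2 7 9 8 6 5 4 / 9 7 8 6 4 5 1 2 3 / 2 6 3 1 5 4 8 9 7 / 7 4 9 8 6 3 5 1 2 / 8 1 5 2 7 9 3 4 6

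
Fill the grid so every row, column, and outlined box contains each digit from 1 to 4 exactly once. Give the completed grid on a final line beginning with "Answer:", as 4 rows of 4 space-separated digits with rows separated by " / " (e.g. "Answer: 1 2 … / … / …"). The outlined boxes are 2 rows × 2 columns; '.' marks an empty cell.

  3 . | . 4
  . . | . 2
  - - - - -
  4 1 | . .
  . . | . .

Step 1. [r4c3∈{1,2,3,4}] row 4 places 4 nowhere but r4c3, so r4c3=4.
Step 2. [r3c4∈{3}] r3c4 is down to just 3 ⇒ r3c4=3.
Step 3. [r2c1∈{1}] r2c1's peers cover all but 1. So r2c1=1.
Step 4. [r4c1∈{2}] r4c1's peers cover all but 2. So r4c1=2.
Step 5. [r4c2∈{3}] r4c2's peers cover all but 3 ⇒ r4c2=3.
Step 6. [r1c3∈{1}] nothing but 1 survives at r1c3. So r1c3=1.
Step 7. [r3c3∈{2}] r3c3's peers cover all but 2, so r3c3=2.
Step 8. [r4c4∈{1}] nothing but 1 survives at r4c4. So r4c4=1.
Step 9. [r2c2∈{4}] r2c2 is down to just 4. So r2c2=4.
Step 10. [r2c3∈{3}] r2c3's peers cover all but 3, so r2c3=3.
Step 11. [r1c2∈{2}] only 2 remains possible at r1c2. So r1c2=2.

Answer: 3 2 1 4 / 1 4 3 2 / 4 1 2 3 / 2 3 4 1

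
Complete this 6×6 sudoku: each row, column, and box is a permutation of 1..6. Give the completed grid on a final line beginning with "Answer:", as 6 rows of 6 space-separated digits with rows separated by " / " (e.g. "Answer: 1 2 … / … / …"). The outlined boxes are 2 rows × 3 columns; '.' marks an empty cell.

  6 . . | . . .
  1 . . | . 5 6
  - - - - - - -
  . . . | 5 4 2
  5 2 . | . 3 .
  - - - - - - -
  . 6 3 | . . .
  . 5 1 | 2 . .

Step 1. [r5c5∈{1}] only 1 remains possible at r5c5. So r5c5=1.
Step 2. [r5c4∈{4}] r5c4's peers cover all but 4. So r5c4=4.
Step 3. [r1c6∈{1,3,4}] in col 6, 4 fits only at r1c6, so r1c6=4.
Step 4. [r1c2∈{3}] nothing but 3 survives at r1c2 ⇒ r1c2=3.
Step 5. [r4c4∈{1,6}] in col 4, 6 fits only at r4c4. So r4c4=6.
Step 6. [r2c3∈{2,4}] r2c3 is the only open cell in row 2 admitting 2, so r2c3=2.
Step 7. [r4c6∈{1}] r4c6's peers cover all but 1, so r4c6=1.
Step 8. [r4c3∈{4}] nothing but 4 survives at r4c3, so r4c3=4.
Step 9. [r2c2∈{4}] nothing but 4 survives at r2c2. So r2c2=4.
Step 10. [r1c3∈{5}] r1c3's peers cover all but 5, so r1c3=5.
Step 11. [r6c5∈{6}] r6c5 is down to just 6, so r6c5=6.
Step 12. [r1c4∈{1}] only 1 remains possible at r1c4. So r1c4=1.
Step 13. [r5c6∈{5}] r5c6 has the single candidate 5 ⇒ r5c6=5.
Step 14. [r2c4∈{3}] r2c4 has the single candidate 3 ⇒ r2c4=3.
Step 15. [r3c1∈{3}] nothing but 3 survives at r3c1, so r3c1=3.
Step 16. [r1c5∈{2}] nothing but 2 survives at r1c5, so r1c5=2.
Step 17. [r6c6∈{3}] only 3 remains possible at r6c6 ⇒ r6c6=3.
Step 18. [r3c3∈{6}] only 6 remains possible at r3c3, so r3c3=6.
Step 19. [r6c1∈{4}] only 4 remains possible at r6c1. So r6c1=4.
Step 20. [r3c2∈{1}] nothing but 1 survives at r3c2 ⇒ r3c2=1.
Step 21. [r5c1∈{2}] r5c1's peers cover all but 2. So r5c1=2.

Answer: 6 3 5 1 2 4 / 1 4 2 3 5 6 / 3 1 6 5 4 2 / 5 2 4 6 3 1 / 2 6 3 4 1 5 / 4 5 1 2 6 3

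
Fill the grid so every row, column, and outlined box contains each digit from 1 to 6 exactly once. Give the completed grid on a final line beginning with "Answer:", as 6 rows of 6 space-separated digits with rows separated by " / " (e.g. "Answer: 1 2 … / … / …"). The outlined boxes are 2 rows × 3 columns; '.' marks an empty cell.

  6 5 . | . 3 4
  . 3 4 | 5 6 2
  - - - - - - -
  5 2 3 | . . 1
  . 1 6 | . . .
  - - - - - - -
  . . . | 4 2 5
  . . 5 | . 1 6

Step 1. [r2c1∈{1}] nothing but 1 survives at r2c1, so r2c1=1.
Step 2. [r6c1∈{2,3,4}] across row 6, 2 lands solely at r6c1. So r6c1=2.
Step 3. [r4c1∈{4}] r4c1's peers cover all but 4. So r4c1=4.
Step 4. [r6c4∈{3}] r6c4 is down to just 3, so r6c4=3.
Step 5. [r3c4∈{6}] r3c4 is down to just 6, so r3c4=6.
Step 6. [r4c4∈{2}] r4c4 is down to just 2, so r4c4=2.
Step 7. [r5c3∈{1}] only 1 remains possible at r5c3. So r5c3=1.
Step 8. [r1c4∈{1}] r1c4's peers cover all but 1 ⇒ r1c4=1.
Step 9. [r4c5∈{5}] r4c5 is down to just 5 ⇒ r4c5=5.
Step 10. [r3c5∈{4}] r3c5's peers cover all but 4. So r3c5=4.
Step 11. [r4c6∈{3}] r4c6 is down to just 3 ⇒ r4c6=3.
Step 12. [r5c2∈{6}] r5c2 is down to just 6. So r5c2=6.
Step 13. [r5c1∈{3}] r5c1's peers cover all but 3, so r5c1=3.
Step 14. [r6c2∈{4}] nothing but 4 survives at r6c2 ⇒ r6c2=4.
Step 15. [r1c3∈{2}] nothing but 2 survives at r1c3, so r1c3=2.

Answer: 6 5 2 1 3 4 / 1 3 4 5 6 2 / 5 2 3 6 4 1 / 4 1 6 2 5 3 / 3 6 1 4 2 5 / 2 4 5 3 1 6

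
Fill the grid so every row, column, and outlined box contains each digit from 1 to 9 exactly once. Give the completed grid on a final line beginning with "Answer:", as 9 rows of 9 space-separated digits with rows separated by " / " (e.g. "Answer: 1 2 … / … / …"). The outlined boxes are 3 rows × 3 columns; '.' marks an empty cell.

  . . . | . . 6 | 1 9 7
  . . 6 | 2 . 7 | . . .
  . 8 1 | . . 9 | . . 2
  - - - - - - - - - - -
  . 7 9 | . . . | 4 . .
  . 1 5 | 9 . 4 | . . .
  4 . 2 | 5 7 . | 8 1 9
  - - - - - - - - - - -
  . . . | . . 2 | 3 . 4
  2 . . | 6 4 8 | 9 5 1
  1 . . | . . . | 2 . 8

Step 1. [r6c6∈{3}] r6c6's peers cover all but 3, so r6c6=3.
Step 2. [r2c5∈{1,3,5,8}] 1 has one home in row 2: r2c5. So r2c5=1.
Step 3. [r8c2∈{3}] r8c2 has the single candidate 3, so r8c2=3.
Step 4. [r1c3∈{3,4}] 3 has one home in col 3: r1c3, so r1c3=3.
Step 5. [r1c1∈{5}] nothing but 5 survives at r1c1, so r1c1=5.
Step 6. [r6c2∈{6}] nothing but 6 survives at r6c2. So r6c2=6.
Step 7. [r9c8∈{6,7}] across row 9, 6 lands solely at r9c8 ⇒ r9c8=6.
Step 8. [r7c8∈{7}] r7c8 is down to just 7. So r7c8=7.
Step 9. [r3c5∈{3,5}] box 2 places 5 nowhere but r3c5 ⇒ r3c5=5.
Step 10. [r1c5∈{8}] nothing but 8 survives at r1c5 ⇒ r1c5=8.
Step 11. [r5c1∈{3,8}] across row 5, 8 lands solely at r5c1. So r5c1=8.
Step 12. [r7c5∈{9}] r7c5's peers cover all but 9, so r7c5=9.
Step 13. [r9c2∈{4,5,9}] r9c2 is the only open cell in row 9 admitting 9, so r9c2=9.
Step 14. [r4c9∈{3,5,6}] row 4 places 5 nowhere but r4c9 ⇒ r4c9=5.
Step 15. [r3c4∈{3,4}] across box 2, 3 lands solely at r3c4. So r3c4=3.
Step 16. [r5c9∈{3,6}] 6 has one home in col 9: r5c9. So r5c9=6.
Step 17. [r5c8∈{2,3}] across row 5, 3 lands solely at r5c8 ⇒ r5c8=3.
Step 18. [r2c2∈{4}] only 4 remains possible at r2c2, so r2c2=4.
Step 19. [r4c5∈{2,6}] in row 4, 6 fits only at r4c5. So r4c5=6.
Step 20. [r7c4∈{1}] r7c4 is down to just 1 ⇒ r7c4=1.
Step 21. [r9c3∈{4,7}] r9c3 is the only open cell in row 9 admitting 4 ⇒ r9c3=4.
Step 22. [r4c6∈{1}] r4c6's peers cover all but 1. So r4c6=1.
Step 23. [r2c8∈{8}] nothing but 8 survives at r2c8 ⇒ r2c8=8.
Step 24. [r1c4∈{4}] r1c4 has the single candidate 4, so r1c4=4.
Step 25. [r4c4∈{8}] r4c4 has the single candidate 8 ⇒ r4c4=8.
Step 26. [r8c3∈{7}] r8c3 is down to just 7. So r8c3=7.
Step 27. [r7c1∈{6}] nothing but 6 survives at r7c1, so r7c1=6.
Step 28. [r5c5∈{2}] only 2 remains possible at r5c5 ⇒ r5c5=2.
Step 29. [r4c1∈{3}] r4c1's peers cover all but 3, so r4c1=3.
Step 30. [r2c1∈{9}] r2c1's peers cover all but 9 ⇒ r2c1=9.
Step 31. [r3c8∈{4}] nothing but 4 survives at r3c8. So r3c8=4.
Step 32. [r9c4∈{7}] only 7 remains possible at r9c4, so r9c4=7.
Step 33. [r7c2∈{5}] nothing but 5 survives at r7c2, so r7c2=5.
Step 34. [r9c5∈{3}] r9c5 is down to just 3. So r9c5=3.
Step 35. [r1c2∈{2}] r1c2's peers cover all but 2, so r1c2=2.
Step 36. [r3c7∈{6}] r3c7 is down to just 6 ⇒ r3c7=6.
Step 37. [r9c6∈{5}] nothing but 5 survives at r9c6, so r9c6=5.
Step 38. [r2c7∈{5}] only 5 remains possible at r2c7, so r2c7=5.
Step 39. [r3c1∈{7}] r3c1 is down to just 7, so r3c1=7.
Step 40. [r7c3∈{8}] nothing but 8 survives at r7c3, so r7c3=8.
Step 41. [r2c9∈{3}] r2c9 has the single candidate 3. So r2c9=3.
Step 42. [r4c8∈{2}] only 2 remains possible at r4c8. So r4c8=2.
Step 43. [r5c7∈{7}] nothing but 7 survives at r5c7 ⇒ r5c7=7.

Answer: 5 2 3 4 8 6 1 9 7 / 9 4 6 2 1 7 5 8 3 / 7 8 1 3 5 9 6 4 2 / 3 7 9 8 6 1 4 2 5 / 8 1 5 9 2 4 7 3 6 / 4 6 2 5 7 3 8 1 9 / 6 5 8 1 9 2 3 7 4 / 2 3 7 6 4 8 9 5 1 / 1 9 4 7 3 5 2 6 8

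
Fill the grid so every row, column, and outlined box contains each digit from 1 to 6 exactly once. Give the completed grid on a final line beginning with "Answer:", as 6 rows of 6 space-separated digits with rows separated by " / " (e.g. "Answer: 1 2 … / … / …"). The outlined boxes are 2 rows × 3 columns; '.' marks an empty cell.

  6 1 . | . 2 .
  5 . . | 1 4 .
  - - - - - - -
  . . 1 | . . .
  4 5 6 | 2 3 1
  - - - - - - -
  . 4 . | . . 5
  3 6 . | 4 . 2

Step 1. [r1c6∈{3}] nothing but 3 survives at r1c6, so r1c6=3.
Step 2. [r3c2∈{2,3}] row 3 places 3 nowhere but r3c2. So r3c2=3.
Step 3. [r5c1∈{1,2}] 1 has one home in col 1: r5c1, so r5c1=1.
Step 4. [r5c5∈{6}] r5c5's peers cover all but 6 ⇒ r5c5=6.
Step 5. [r3c4∈{5,6}] in col 4, 6 fits only at r3c4, so r3c4=6.
Step 6. [r2c3∈{2,3}] row 2 places 3 nowhere but r2c3 ⇒ r2c3=3.
Step 7. [r3c6∈{4}] nothing but 4 survives at r3c6. So r3c6=4.
Step 8. [r2c2∈{2}] nothing but 2 survives at r2c2 ⇒ r2c2=2.
Step 9. [r1c4∈{5}] nothing but 5 survives at r1c4, so r1c4=5.
Step 10. [r6c3∈{5}] only 5 remains possible at r6c3. So r6c3=5.
Step 11. [r5c3∈{2}] nothing but 2 survives at r5c3. So r5c3=2.
Step 12. [r2c6∈{6}] r2c6 has the single candidate 6. So r2c6=6.
Step 13. [r5c4∈{3}] only 3 remains possible at r5c4. So r5c4=3.
Step 14. [r3c1∈{2}] only 2 remains possible at r3c1 ⇒ r3c1=2.
Step 15. [r3c5∈{5}] r3c5's peers cover all but 5, so r3c5=5.
Step 16. [r6c5∈{1}] only 1 remains possible at r6c5, so r6c5=1.
Step 17. [r1c3∈{4}] only 4 remains possible at r1c3 ⇒ r1c3=4.

Answer: 6 1 4 5 2 3 / 5 2 3 1 4 6 / 2 3 1 6 5 4 / 4 5 6 2 3 1 / 1 4 2 3 6 5 / 3 6 5 4 1 2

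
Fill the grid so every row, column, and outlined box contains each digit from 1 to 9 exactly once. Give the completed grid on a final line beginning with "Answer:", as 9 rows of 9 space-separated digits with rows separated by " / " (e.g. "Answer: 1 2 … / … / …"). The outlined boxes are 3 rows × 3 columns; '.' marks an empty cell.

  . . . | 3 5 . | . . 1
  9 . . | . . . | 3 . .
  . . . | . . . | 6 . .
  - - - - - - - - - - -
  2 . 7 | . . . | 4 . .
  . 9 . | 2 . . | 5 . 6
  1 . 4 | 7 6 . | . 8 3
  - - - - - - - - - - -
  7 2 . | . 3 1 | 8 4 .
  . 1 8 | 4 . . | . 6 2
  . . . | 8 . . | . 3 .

Step 1. [r4c9∈{9}] r4c9 has the single candidate 9 ⇒ r4c9=9.
Step 2. [r4c2∈{3,5,6,8}] in row 4, 6 fits only at r4c2. So r4c2=6.
Step 3. [r3c2∈{3,4,5,7,8}] across col 2, 3 lands solely at r3c2 ⇒ r3c2=3.
Step 4. [r5c1∈{3,8}] box 4 places 8 nowhere but r5c1 ⇒ r5c1=8.
Step 5. [r7c9∈{5}] r7c9 is down to just 5, so r7c9=5.
Step 6. [r9c9∈{7}] r9c9 is down to just 7 ⇒ r9c9=7.
Step 7. [r1c7∈{2,7,9}] col 7 places 7 nowhere but r1c7 ⇒ r1c7=7.
Step 8. [r2c2∈{4,5,7,8}] across col 2, 7 lands solely at r2c2 ⇒ r2c2=7.
Step 9. [r6c6∈{5,9}] row 6 places 9 nowhere but r6c6, so r6c6=9.
Step 10. [r4c6∈{3,5,8}] 3 has one home in row 4: r4c6, so r4c6=3.
Step 11. [r5c6∈{4}] nothing but 4 survives at r5c6, so r5c6=4.
Step 12. [r5c5∈{1}] r5c5 is down to just 1. So r5c5=1.
Step 13. [r1c8∈{2,9}] row 1 places 9 nowhere but r1c8, so r1c8=9.
Step 14. [r1c2∈{4,8}] col 2 places 8 nowhere but r1c2. So r1c2=8.
Step 15. [r1c1∈{4,6}] 4 has one home in row 1: r1c1. So r1c1=4.
Step 16. [r3c1∈{5}] only 5 remains possible at r3c1 ⇒ r3c1=5.
Step 17. [r3c8∈{2}] nothing but 2 survives at r3c8 ⇒ r3c8=2.
Step 18. [r9c3∈{5,6,9}] in col 3, 5 fits only at r9c3, so r9c3=5.
Step 19. [r8c7∈{9}] nothing but 9 survives at r8c7 ⇒ r8c7=9.
Step 20. [r9c5∈{2,9}] 9 has one home in row 9: r9c5. So r9c5=9.
Step 21. [r2c5∈{2,4,8}] col 5 places 2 nowhere but r2c5 ⇒ r2c5=2.
Step 22. [r1c6∈{6}] r1c6 has the single candidate 6. So r1c6=6.
Step 23. [r2c6∈{8}] nothing but 8 survives at r2c6, so r2c6=8.
Step 24. [r3c6∈{7}] r3c6 has the single candidate 7. So r3c6=7.
Step 25. [r2c3∈{1,6}] 6 has one home in row 2: r2c3, so r2c3=6.
Step 26. [r3c5∈{4}] r3c5 is down to just 4. So r3c5=4.
Step 27. [r3c4∈{1,9}] in row 3, 9 fits only at r3c4, so r3c4=9.
Step 28. [r9c1∈{6}] r9c1's peers cover all but 6 ⇒ r9c1=6.
Step 29. [r2c9∈{4}] r2c9 is down to just 4, so r2c9=4.
Step 30. [r6c2∈{5}] r6c2 is down to just 5 ⇒ r6c2=5.
Step 31. [r3c9∈{8}] r3c9's peers cover all but 8, so r3c9=8.
Step 32. [r3c3∈{1}] r3c3 is down to just 1 ⇒ r3c3=1.
Step 33. [r8c1∈{3}] nothing but 3 survives at r8c1, so r8c1=3.
Step 34. [r2c4∈{1}] r2c4 has the single candidate 1. So r2c4=1.
Step 35. [r1c3∈{2}] r1c3 has the single candidate 2 ⇒ r1c3=2.
Step 36. [r7c4∈{6}] nothing but 6 survives at r7c4, so r7c4=6.
Step 37. [r5c3∈{3}] only 3 remains possible at r5c3 ⇒ r5c3=3.
Step 38. [r4c5∈{8}] r4c5 has the single candidate 8, so r4c5=8.
Step 39. [r9c2∈{4}] nothing but 4 survives at r9c2, so r9c2=4.
Step 40. [r8c5∈{7}] nothing but 7 survives at r8c5. So r8c5=7.
Step 41. [r2c8∈{5}] only 5 remains possible at r2c8 ⇒ r2c8=5.
Step 42. [r9c6∈{2}] r9c6's peers cover all but 2. So r9c6=2.
Step 43. [r8c6∈{5}] r8c6's peers cover all but 5. So r8c6=5.
Step 44. [r6c7∈{2}] nothing but 2 survives at r6c7. So r6c7=2.
Step 45. [r4c8∈{1}] nothing but 1 survives at r4c8, so r4c8=1.
Step 46. [r7c3∈{9}] nothing but 9 survives at r7c3. So r7c3=9.
Step 47. [r9c7∈{1}] r9c7 is down to just 1. So r9c7=1.
Step 48. [r5c8∈{7}] r5c8 is down to just 7, so r5c8=7.
Step 49. [r4c4∈{5}] r4c4 is down to just 5, so r4c4=5.

Answer: 4 8 2 3 5 6 7 9 1 / 9 7 6 1 2 8 3 5 4 / 5 3 1 9 4 7 6 2 8 / 2 6 7 5 8 3 4 1 9 / 8 9 3 2 1 4 5 7 6 / 1 5 4 7 6 9 2 8 3 / 7 2 9 6 3 1 8 4 5 / 3 1 8 4 7 5 9 6 2 / 6 4 5 8 9 2 1 3 7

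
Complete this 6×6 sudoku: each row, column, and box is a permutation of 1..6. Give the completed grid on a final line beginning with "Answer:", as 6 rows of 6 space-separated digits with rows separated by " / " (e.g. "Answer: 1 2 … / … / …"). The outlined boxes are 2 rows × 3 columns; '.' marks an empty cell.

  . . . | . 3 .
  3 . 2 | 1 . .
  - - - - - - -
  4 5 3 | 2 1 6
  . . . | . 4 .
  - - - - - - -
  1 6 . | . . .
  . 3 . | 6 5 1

Step 1. [r1c1∈{5,6}] col 1 places 5 nowhere but r1c1. So r1c1=5.
Step 2. [r1c4∈{4}] only 4 remains possible at r1c4, so r1c4=4.
Step 3. [r5c6∈{2,3,4}] in col 6, 4 fits only at r5c6. So r5c6=4.
Step 4. [r4c1∈{2,6}] r4c1 is the only open cell in col 1 admitting 6, so r4c1=6.
Step 5. [r4c3∈{1}] r4c3's peers cover all but 1, so r4c3=1.
Step 6. [r4c6∈{3,5}] r4c6 is the only open cell in col 6 admitting 3 ⇒ r4c6=3.
Step 7. [r5c3∈{5}] only 5 remains possible at r5c3 ⇒ r5c3=5.
Step 8. [r5c4∈{3}] only 3 remains possible at r5c4. So r5c4=3.
Step 9. [r1c2∈{1}] r1c2 has the single candidate 1 ⇒ r1c2=1.
Step 10. [r2c5∈{6}] only 6 remains possible at r2c5, so r2c5=6.
Step 11. [r6c1∈{2}] r6c1's peers cover all but 2, so r6c1=2.
Step 12. [r5c5∈{2}] nothing but 2 survives at r5c5 ⇒ r5c5=2.
Step 13. [r1c6∈{2}] r1c6 has the single candidate 2 ⇒ r1c6=2.
Step 14. [r4c2∈{2}] r4c2 is down to just 2, so r4c2=2.
Step 15. [r1c3∈{6}] r1c3 is down to just 6, so r1c3=6.
Step 16. [r2c6∈{5}] r2c6 is down to just 5, so r2c6=5.
Step 17. [r6c3∈{4}] nothing but 4 survives at r6c3 ⇒ r6c3=4.
Step 18. [r2c2∈{4}] r2c2 has the single candidate 4. So r2c2=4.
Step 19. [r4c4∈{5}] nothing but 5 survives at r4c4, so r4c4=5.

Answer: 5 1 6 4 3 2 / 3 4 2 1 6 5 / 4 5 3 2 1 6 / 6 2 1 5 4 3 / 1 6 5 3 2 4 / 2 3 4 6 5 1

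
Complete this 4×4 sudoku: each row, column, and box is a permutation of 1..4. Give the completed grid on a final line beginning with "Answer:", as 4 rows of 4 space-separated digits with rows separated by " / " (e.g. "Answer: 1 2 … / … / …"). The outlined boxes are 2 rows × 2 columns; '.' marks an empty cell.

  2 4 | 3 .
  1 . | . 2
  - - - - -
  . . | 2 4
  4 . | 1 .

Step 1. [r2c2∈{3}] only 3 remains possible at r2c2. So r2c2=3.
Step 2. [r3c2∈{1}] r3c2 has the single candidate 1 ⇒ r3c2=1.
Step 3. [r2c3∈{4}] r2c3 is down to just 4. So r2c3=4.
Step 4. [r1c4∈{1}] r1c4 is down to just 1 ⇒ r1c4=1.
Step 5. [r4c2∈{2}] r4c2 has the single candidate 2, so r4c2=2.
Step 6. [r3c1∈{3}] r3c1 has the single candidate 3 ⇒ r3c1=3.
Step 7. [r4c4∈{3}] r4c4 is down to just 3. So r4c4=3.

Answer: 2 4 3 1 / 1 3 4 2 / 3 1 2 4 / 4 2 1 3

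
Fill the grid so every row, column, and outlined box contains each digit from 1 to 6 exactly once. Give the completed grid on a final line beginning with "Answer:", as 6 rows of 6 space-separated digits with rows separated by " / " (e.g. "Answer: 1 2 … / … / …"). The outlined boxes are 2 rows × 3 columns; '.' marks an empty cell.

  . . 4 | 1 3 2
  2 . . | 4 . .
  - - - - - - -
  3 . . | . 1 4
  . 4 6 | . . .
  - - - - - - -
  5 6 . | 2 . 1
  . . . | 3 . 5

Step 1. [r2c5∈{5,6}] across box 2, 5 lands solely at r2c5, so r2c5=5.
Step 2. [r3c3∈{2,5}] across col 3, 5 lands solely at r3c3. So r3c3=5.
Step 3. [r6c3∈{1,2}] col 3 places 2 nowhere but r6c3 ⇒ r6c3=2.
Step 4. [r2c3∈{1,3}] across col 3, 1 lands solely at r2c3. So r2c3=1.
Step 5. [r6c1∈{1,4}] in col 1, 4 fits only at r6c1. So r6c1=4.
Step 6. [r4c1∈{1}] nothing but 1 survives at r4c1. So r4c1=1.
Step 7. [r2c6∈{6}] r2c6's peers cover all but 6, so r2c6=6.
Step 8. [r5c5∈{4}] r5c5's peers cover all but 4, so r5c5=4.
Step 9. [r6c2∈{1}] r6c2's peers cover all but 1, so r6c2=1.
Step 10. [r6c5∈{6}] r6c5 has the single candidate 6 ⇒ r6c5=6.
Step 11. [r2c2∈{3}] r2c2 has the single candidate 3, so r2c2=3.
Step 12. [r5c3∈{3}] r5c3 is down to just 3 ⇒ r5c3=3.
Step 13. [r1c1∈{6}] r1c1 is down to just 6. So r1c1=6.
Step 14. [r1c2∈{5}] r1c2's peers cover all but 5. So r1c2=5.
Step 15. [r4c5∈{2}] nothing but 2 survives at r4c5, so r4c5=2.
Step 16. [r4c4∈{5}] r4c4 has the single candidate 5 ⇒ r4c4=5.
Step 17. [r3c4∈{6}] r3c4 has the single candidate 6. So r3c4=6.
Step 18. [r4c6∈{3}] nothing but 3 survives at r4c6 ⇒ r4c6=3.
Step 19. [r3c2∈{2}] nothing but 2 survives at r3c2 ⇒ r3c2=2.

Answer: 6 5 4 1 3 2 / 2 3 1 4 5 6 / 3 2 5 6 1 4 / 1 4 6 5 2 3 / 5 6 3 2 4 1 / 4 1 2 3 6 5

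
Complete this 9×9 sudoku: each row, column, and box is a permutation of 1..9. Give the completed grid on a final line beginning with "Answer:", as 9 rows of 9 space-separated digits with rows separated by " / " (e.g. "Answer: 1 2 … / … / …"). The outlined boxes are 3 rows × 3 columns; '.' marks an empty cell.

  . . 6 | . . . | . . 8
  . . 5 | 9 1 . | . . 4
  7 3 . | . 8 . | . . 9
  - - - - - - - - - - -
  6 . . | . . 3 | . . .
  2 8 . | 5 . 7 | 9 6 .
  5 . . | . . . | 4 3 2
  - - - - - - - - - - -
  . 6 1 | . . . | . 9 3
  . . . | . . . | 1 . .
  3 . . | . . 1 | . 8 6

Step 1. [r8c8∈{2,4,5,7}] in col 8, 4 fits only at r8c8 ⇒ r8c8=4.
Step 2. [r8c3∈{2,7,8,9}] r8c3 is the only open cell in col 3 admitting 8, so r8c3=8.
Step 3. [r2c2∈{2}] r2c2 has the single candidate 2 ⇒ r2c2=2.
Step 4. [r3c3∈{4}] nothing but 4 survives at r3c3. So r3c3=4.
Step 5. [r4c2∈{1,4,7,9}] box 4 places 4 nowhere but r4c2 ⇒ r4c2=4.
Step 6. [r8c1∈{9}] r8c1 is down to just 9 ⇒ r8c1=9.
Step 7. [r6c6∈{6,8,9}] 9 has one home in col 6: r6c6 ⇒ r6c6=9.
Step 8. [r4c5∈{2}] only 2 remains possible at r4c5, so r4c5=2.
Step 9. [r7c6∈{2,4,5,8}] col 6 places 8 nowhere but r7c6. So r7c6=8.
Step 10. [r3c8∈{1,2,5}] across row 3, 1 lands solely at r3c8. So r3c8=1.
Step 11. [r1c8∈{2,5,7}] across col 8, 2 lands solely at r1c8. So r1c8=2.
Step 12. [r2c6∈{6}] nothing but 6 survives at r2c6 ⇒ r2c6=6.
Step 13. [r3c4∈{2}] r3c4 is down to just 2. So r3c4=2.
Step 14. [r3c6∈{5}] r3c6's peers cover all but 5 ⇒ r3c6=5.
Step 15. [r1c7∈{3,5,7}] in row 1, 5 fits only at r1c7. So r1c7=5.
Step 16. [r8c9∈{5,7}] across box 9, 5 lands solely at r8c9, so r8c9=5.
Step 17. [r8c2∈{7}] r8c2 has the single candidate 7, so r8c2=7.
Step 18. [r4c9∈{1,7}] r4c9 is the only open cell in col 9 admitting 7. So r4c9=7.
Step 19. [r5c5∈{4}] r5c5's peers cover all but 4 ⇒ r5c5=4.
Step 20. [r9c4∈{4,7}] r9c4 is the only open cell in row 9 admitting 4, so r9c4=4.
Step 21. [r7c4∈{7}] nothing but 7 survives at r7c4. So r7c4=7.
Step 22. [r6c4∈{1,6,8}] in row 6, 8 fits only at r6c4. So r6c4=8.
Step 23. [r1c4∈{3}] r1c4 has the single candidate 3 ⇒ r1c4=3.
Step 24. [r9c7∈{2,7}] in row 9, 7 fits only at r9c7 ⇒ r9c7=7.
Step 25. [r9c2∈{5}] nothing but 5 survives at r9c2 ⇒ r9c2=5.
Step 26. [r8c4∈{6}] r8c4 has the single candidate 6, so r8c4=6.
Step 27. [r1c2∈{1,9}] in row 1, 9 fits only at r1c2. So r1c2=9.
Step 28. [r3c7∈{6}] only 6 remains possible at r3c7. So r3c7=6.
Step 29. [r4c7∈{8}] r4c7's peers cover all but 8 ⇒ r4c7=8.
Step 30. [r2c7∈{3}] nothing but 3 survives at r2c7, so r2c7=3.
Step 31. [r2c8∈{7}] nothing but 7 survives at r2c8 ⇒ r2c8=7.
Step 32. [r7c7∈{2}] r7c7 is down to just 2. So r7c7=2.
Step 33. [r2c1∈{8}] r2c1 has the single candidate 8. So r2c1=8.
Step 34. [r9c5∈{9}] r9c5 has the single candidate 9 ⇒ r9c5=9.
Step 35. [r6c5∈{6}] only 6 remains possible at r6c5 ⇒ r6c5=6.
Step 36. [r1c5∈{7}] only 7 remains possible at r1c5, so r1c5=7.
Step 37. [r4c4∈{1}] nothing but 1 survives at r4c4 ⇒ r4c4=1.
Step 38. [r8c5∈{3}] only 3 remains possible at r8c5. So r8c5=3.
Step 39. [r1c6∈{4}] r1c6 is down to just 4. So r1c6=4.
Step 40. [r1c1∈{1}] r1c1 has the single candidate 1. So r1c1=1.
Step 41. [r7c5∈{5}] only 5 remains possible at r7c5. So r7c5=5.
Step 42. [r7c1∈{4}] nothing but 4 survives at r7c1 ⇒ r7c1=4.
Step 43. [r5c3∈{3}] r5c3 is down to just 3. So r5c3=3.
Step 44. [r5c9∈{1}] only 1 remains possible at r5c9. So r5c9=1.
Step 45. [r6c3∈{7}] only 7 remains possible at r6c3, so r6c3=7.
Step 46. [r4c8∈{5}] r4c8's peers cover all but 5, so r4c8=5.
Step 47. [r4c3∈{9}] r4c3 has the single candidate 9, so r4c3=9.
Step 48. [r9c3∈{2}] only 2 remains possible at r9c3. So r9c3=2.
Step 49. [r6c2∈{1}] only 1 remains possible at r6c2. So r6c2=1.
Step 50. [r8c6∈{2}] r8c6 has the single candidate 2, so r8c6=2.

Answer: 1 9 6 3 7 4 5 2 8 / 8 2 5 9 1 6 3 7 4 / 7 3 4 2 8 5 6 1 9 / 6 4 9 1 2 3 8 5 7 / 2 8 3 5 4 7 9 6 1 / 5 1 7 8 6 9 4 3 2 / 4 6 1 7 5 8 2 9 3 / 9 7 8 6 3 2 1 4 5 / 3 5 2 4 9 1 7 8 6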